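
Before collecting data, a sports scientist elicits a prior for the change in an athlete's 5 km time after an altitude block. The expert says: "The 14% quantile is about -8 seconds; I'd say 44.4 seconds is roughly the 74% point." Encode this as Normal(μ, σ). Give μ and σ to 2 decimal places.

For Normal(μ,σ), the p-quantile is μ + z_p·σ. Here z_{0.14} = -1.08, z_{0.74} = 0.6433.
So -8 = μ − 1.08σ and 44.4 = μ + 0.6433σ.
Subtracting: σ = (44.4 − -8)/(0.6433 − (-1.08)) = 30.40.
Then μ = -8 − (-1.08)·30.40 = 24.84.

μ = 24.84, σ = 30.40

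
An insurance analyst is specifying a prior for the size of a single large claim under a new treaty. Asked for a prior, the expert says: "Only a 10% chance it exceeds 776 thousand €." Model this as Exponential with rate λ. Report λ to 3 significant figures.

P(T > 776.0) = e^(−λ·776.0) = 0.1, so λ = −ln(0.1)/776.0 = 0.00297.

λ ≈ 0.00297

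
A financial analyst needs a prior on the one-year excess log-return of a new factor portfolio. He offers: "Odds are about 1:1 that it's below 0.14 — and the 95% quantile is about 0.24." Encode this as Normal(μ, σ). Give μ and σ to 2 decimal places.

For Normal(μ,σ), the p-quantile is μ + z_p·σ. Here z_{0.5} = 0, z_{0.95} = 1.645.
So 0.14 = μ + 0σ and 0.24 = μ + 1.645σ.
Subtracting: σ = (0.24 − 0.14)/(1.645 − (0)) = 0.06.
Then μ = 0.14 − (0)·0.06 = 0.14.

μ = 0.14, σ = 0.06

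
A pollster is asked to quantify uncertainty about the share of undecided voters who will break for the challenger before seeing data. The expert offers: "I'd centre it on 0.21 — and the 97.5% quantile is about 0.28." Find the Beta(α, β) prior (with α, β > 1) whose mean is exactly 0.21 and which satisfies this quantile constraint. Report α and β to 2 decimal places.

α ≈ 30.18, β ≈ 113.54

With mean 0.21 fixed, write α = 0.21s, β = 0.79s where s = α+β.
Need P(θ < 0.28) = 0.975 under Beta(0.21s, 0.79s). Normal approximation: (q−m)/√(m(1−m)/s) ≈ z_{0.975} = 1.96, so s ≈ 0.21·0.79·(1.96)²/(0.28−0.21)² = 130.1.
At s = 130.1: P(θ<0.28) ≈ 0.969. Adjusting to match 0.975 gives s ≈ 143.72.
So α = 0.21·143.72 ≈ 30.18, β = 0.79·143.72 ≈ 113.54.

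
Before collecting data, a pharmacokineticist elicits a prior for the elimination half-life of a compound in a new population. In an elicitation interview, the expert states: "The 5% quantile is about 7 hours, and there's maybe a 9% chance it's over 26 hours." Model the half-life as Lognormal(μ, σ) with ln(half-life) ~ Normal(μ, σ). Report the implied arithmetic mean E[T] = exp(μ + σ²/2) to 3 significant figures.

If T ~ Lognormal(μ,σ) then ln T ~ Normal(μ,σ), so the p-quantile of ln T is μ + z_p·σ.
ln(7) = 1.946 and ln(26) = 3.258; z_{0.05} = -1.645, z_{0.91} = 1.341.
σ = (3.258 − 1.946)/(1.341 − (-1.645)) = 0.440.
μ = 1.946 − (-1.645)·0.440 = 2.669.
E[T] = exp(μ + σ²/2) = exp(2.669 + 0.0966) = 15.9 hours.

E[T] ≈ 15.9 hours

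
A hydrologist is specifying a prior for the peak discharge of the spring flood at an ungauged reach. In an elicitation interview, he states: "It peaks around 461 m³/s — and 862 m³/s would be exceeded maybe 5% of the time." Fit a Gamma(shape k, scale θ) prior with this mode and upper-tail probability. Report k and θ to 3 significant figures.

k ≈ 8.1, θ ≈ 64.9

Gamma(k,θ) with k>1 has mode (k−1)θ, so θ = 461/(k−1).
Need P(X < 862) = 0.95 with θ tied to k this way. Start at k = 2, θ = 461: P(X<862) ≈ 0.558.
Too low — raise k to concentrate. Iterating converges to k ≈ 8.1.
Then θ = 461/(8.1−1) ≈ 64.9.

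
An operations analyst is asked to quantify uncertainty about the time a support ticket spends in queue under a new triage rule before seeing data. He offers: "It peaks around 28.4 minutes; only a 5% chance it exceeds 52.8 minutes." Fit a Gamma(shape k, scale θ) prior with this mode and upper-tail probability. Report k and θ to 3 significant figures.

Gamma(k,θ) with k>1 has mode (k−1)θ, so θ = 28.4/(k−1).
Need P(X < 52.8) = 0.95 with θ tied to k this way. Start at k = 2, θ = 28.4: P(X<52.8) ≈ 0.555.
Too low — raise k to concentrate. Iterating converges to k ≈ 8.24.
Then θ = 28.4/(8.24−1) ≈ 3.92.

k ≈ 8.24, θ ≈ 3.92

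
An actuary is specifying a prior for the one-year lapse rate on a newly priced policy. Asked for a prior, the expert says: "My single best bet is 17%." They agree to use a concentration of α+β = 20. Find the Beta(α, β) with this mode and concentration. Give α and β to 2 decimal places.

α = 4.06, β = 15.94

For α,β > 1 the Beta mode is (α−1)/(α+β−2). With α+β = 20, the mode is (α−1)/18.
Set (α−1)/18 = 0.17 → α = 1 + 0.17·18 = 4.06.
β = 20 − α = 15.94.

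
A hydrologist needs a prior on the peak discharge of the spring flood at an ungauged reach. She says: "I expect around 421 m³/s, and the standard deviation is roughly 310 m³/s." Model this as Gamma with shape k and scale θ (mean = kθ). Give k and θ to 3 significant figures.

For Gamma(k, scale θ): mean = kθ, variance = kθ², so CV = 1/√k.
CV = SD/mean = 310/421 = 0.7363, hence k = 1/CV² = 1.84.
Then θ = mean/k = 421/1.84 = 228.

k ≈ 1.84, θ ≈ 228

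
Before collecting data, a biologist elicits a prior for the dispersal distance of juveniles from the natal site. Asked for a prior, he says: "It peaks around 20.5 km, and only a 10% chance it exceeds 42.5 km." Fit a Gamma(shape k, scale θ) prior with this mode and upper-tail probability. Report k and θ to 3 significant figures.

k ≈ 4.61, θ ≈ 5.67

Gamma(k,θ) with k>1 has mode (k−1)θ, so θ = 20.5/(k−1).
Need P(X < 42.5) = 0.9 with θ tied to k this way. Start at k = 2, θ = 20.5: P(X<42.5) ≈ 0.613.
Too low — raise k to concentrate. Iterating converges to k ≈ 4.61.
Then θ = 20.5/(4.61−1) ≈ 5.67.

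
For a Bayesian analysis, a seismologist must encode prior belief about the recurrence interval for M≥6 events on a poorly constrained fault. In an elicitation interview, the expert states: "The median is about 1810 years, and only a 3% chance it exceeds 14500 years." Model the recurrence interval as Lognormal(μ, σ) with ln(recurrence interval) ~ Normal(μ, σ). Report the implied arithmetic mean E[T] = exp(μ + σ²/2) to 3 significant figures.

If T ~ Lognormal(μ,σ) then ln T ~ Normal(μ,σ), so the p-quantile of ln T is μ + z_p·σ.
ln(1810) = 7.501 and ln(14500) = 9.582; z_{0.5} = 0, z_{0.97} = 1.881.
σ = (9.582 − 7.501)/(1.881 − (0)) = 1.106.
μ = 7.501 − (0)·1.106 = 7.501.
E[T] = exp(μ + σ²/2) = exp(7.501 + 0.6120) = 3340 years.

E[T] ≈ 3340 years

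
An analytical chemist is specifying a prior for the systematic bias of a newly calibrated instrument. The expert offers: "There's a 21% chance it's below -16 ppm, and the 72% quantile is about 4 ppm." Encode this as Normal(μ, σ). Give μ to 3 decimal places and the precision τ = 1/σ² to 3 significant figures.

The p-quantile of Normal(μ,σ) is μ + z_p·σ, with z_{0.21} = -0.8064 and z_{0.72} = 0.5828.
Eliminate σ: μ = (z₂·x₁ − z₁·x₂)/(z₂ − z₁) = (0.5828·-16 − (-0.8064)·4)/1.389 = -4.391.
Then σ = (x₂ − x₁)/(z₂ − z₁) = (4 − -16)/1.389 = 14.396.
Precision τ = 1/σ² = 1/14.4² = 0.00483.

μ = -4.391, τ = 0.00483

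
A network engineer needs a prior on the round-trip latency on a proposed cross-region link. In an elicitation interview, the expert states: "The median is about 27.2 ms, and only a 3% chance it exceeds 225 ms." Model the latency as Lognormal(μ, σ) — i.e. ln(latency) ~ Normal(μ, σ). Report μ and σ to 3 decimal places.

If T ~ Lognormal(μ,σ) then ln T ~ Normal(μ,σ), so the p-quantile of ln T is μ + z_p·σ.
ln(27.2) = 3.303 and ln(225) = 5.416; z_{0.5} = 0, z_{0.97} = 1.881.
σ = (5.416 − 3.303)/(1.881 − (0)) = 1.123.
μ = 3.303 − (0)·1.123 = 3.303.

μ ≈ 3.303, σ ≈ 1.123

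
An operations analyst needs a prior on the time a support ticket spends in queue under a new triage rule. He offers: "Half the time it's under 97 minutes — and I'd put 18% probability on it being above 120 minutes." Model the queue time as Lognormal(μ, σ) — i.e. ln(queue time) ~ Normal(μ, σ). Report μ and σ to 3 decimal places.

If T ~ Lognormal(μ,σ) then ln T ~ Normal(μ,σ), so the p-quantile of ln T is μ + z_p·σ.
ln(97) = 4.575 and ln(120) = 4.787; z_{0.5} = 0, z_{0.82} = 0.9154.
σ = (4.787 − 4.575)/(0.9154 − (0)) = 0.232.
μ = 4.575 − (0)·0.232 = 4.575.

μ ≈ 4.575, σ ≈ 0.232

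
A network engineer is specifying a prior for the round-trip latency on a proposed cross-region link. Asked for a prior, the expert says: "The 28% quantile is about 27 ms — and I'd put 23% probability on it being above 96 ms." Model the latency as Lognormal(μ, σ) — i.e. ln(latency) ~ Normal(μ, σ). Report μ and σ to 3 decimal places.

μ ≈ 3.855, σ ≈ 0.960

If T ~ Lognormal(μ,σ) then ln T ~ Normal(μ,σ), so the p-quantile of ln T is μ + z_p·σ.
ln(27) = 3.296 and ln(96) = 4.564; z_{0.28} = -0.5828, z_{0.77} = 0.7388.
σ = (4.564 − 3.296)/(0.7388 − (-0.5828)) = 0.960.
μ = 3.296 − (-0.5828)·0.960 = 3.855.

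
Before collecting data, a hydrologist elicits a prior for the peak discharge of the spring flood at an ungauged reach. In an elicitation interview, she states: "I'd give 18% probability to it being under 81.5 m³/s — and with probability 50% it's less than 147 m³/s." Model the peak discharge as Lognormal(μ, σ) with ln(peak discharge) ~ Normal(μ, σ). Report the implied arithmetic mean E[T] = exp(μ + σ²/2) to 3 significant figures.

If T ~ Lognormal(μ,σ) then ln T ~ Normal(μ,σ), so the p-quantile of ln T is μ + z_p·σ.
ln(81.5) = 4.401 and ln(147) = 4.99; z_{0.18} = -0.9154, z_{0.5} = 0.
σ = (4.99 − 4.401)/(0 − (-0.9154)) = 0.644.
μ = 4.401 − (-0.9154)·0.644 = 4.990.
E[T] = exp(μ + σ²/2) = exp(4.990 + 0.2076) = 181 m³/s.

E[T] ≈ 181 m³/s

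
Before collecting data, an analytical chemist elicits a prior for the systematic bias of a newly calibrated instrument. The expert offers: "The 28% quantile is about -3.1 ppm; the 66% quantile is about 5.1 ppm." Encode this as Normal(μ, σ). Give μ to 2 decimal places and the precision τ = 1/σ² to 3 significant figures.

For Normal(μ,σ), the p-quantile is μ + z_p·σ. Here z_{0.28} = -0.5828, z_{0.66} = 0.4125.
So -3.1 = μ − 0.5828σ and 5.1 = μ + 0.4125σ.
Subtracting: σ = (5.1 − -3.1)/(0.4125 − (-0.5828)) = 8.24.
Then μ = -3.1 − (-0.5828)·8.24 = 1.70.
Precision τ = 1/σ² = 1/8.239² = 0.0147.

μ = 1.70, τ = 0.0147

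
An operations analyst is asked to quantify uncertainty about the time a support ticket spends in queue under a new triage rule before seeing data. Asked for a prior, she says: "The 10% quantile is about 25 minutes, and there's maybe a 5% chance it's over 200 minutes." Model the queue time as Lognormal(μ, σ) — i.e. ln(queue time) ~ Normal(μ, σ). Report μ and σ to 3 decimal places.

μ ≈ 4.130, σ ≈ 0.711

If T ~ Lognormal(μ,σ) then ln T ~ Normal(μ,σ), so the p-quantile of ln T is μ + z_p·σ.
ln(25) = 3.219 and ln(200) = 5.298; z_{0.1} = -1.282, z_{0.95} = 1.645.
σ = (5.298 − 3.219)/(1.645 − (-1.282)) = 0.711.
μ = 3.219 − (-1.282)·0.711 = 4.130.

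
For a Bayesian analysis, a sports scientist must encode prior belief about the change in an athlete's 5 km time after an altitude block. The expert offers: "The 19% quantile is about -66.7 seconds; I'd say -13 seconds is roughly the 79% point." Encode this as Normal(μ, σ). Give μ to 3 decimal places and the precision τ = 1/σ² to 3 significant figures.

μ = -38.711, τ = 0.000984

For Normal(μ,σ), the p-quantile is μ + z_p·σ. Here z_{0.19} = -0.8779, z_{0.79} = 0.8064.
So -66.7 = μ − 0.8779σ and -13 = μ + 0.8064σ.
Subtracting: σ = (-13 − -66.7)/(0.8064 − (-0.8779)) = 31.882.
Then μ = -66.7 − (-0.8779)·31.882 = -38.711.
Precision τ = 1/σ² = 1/31.88² = 0.000984.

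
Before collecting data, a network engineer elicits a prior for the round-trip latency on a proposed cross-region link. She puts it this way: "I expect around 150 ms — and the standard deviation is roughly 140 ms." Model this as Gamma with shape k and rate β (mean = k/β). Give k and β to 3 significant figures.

k ≈ 1.15, β ≈ 0.00765

For Gamma(k, rate β): mean = k/β, variance = k/β², so CV = 1/√k.
CV = SD/mean = 140/150 = 0.9333, hence k = 1/CV² = 1.15.
Then β = k/mean = 1.15/150 = 0.00765.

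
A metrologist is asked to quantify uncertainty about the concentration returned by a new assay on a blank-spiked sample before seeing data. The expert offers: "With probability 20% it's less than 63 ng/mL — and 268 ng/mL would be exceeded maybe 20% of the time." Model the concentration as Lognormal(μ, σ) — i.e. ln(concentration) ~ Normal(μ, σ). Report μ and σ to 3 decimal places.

If T ~ Lognormal(μ,σ) then ln T ~ Normal(μ,σ), so the p-quantile of ln T is μ + z_p·σ.
ln(63) = 4.143 and ln(268) = 5.591; z_{0.2} = -0.8416, z_{0.8} = 0.8416.
σ = (5.591 − 4.143)/(0.8416 − (-0.8416)) = 0.860.
μ = 4.143 − (-0.8416)·0.860 = 4.867.

μ ≈ 4.867, σ ≈ 0.860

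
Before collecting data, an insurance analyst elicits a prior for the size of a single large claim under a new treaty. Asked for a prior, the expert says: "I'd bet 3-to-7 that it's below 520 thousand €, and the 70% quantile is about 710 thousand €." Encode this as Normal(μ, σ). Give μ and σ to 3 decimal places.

For Normal(μ,σ), the p-quantile is μ + z_p·σ. Here z_{0.3} = -0.5244, z_{0.7} = 0.5244.
So 520 = μ − 0.5244σ and 710 = μ + 0.5244σ.
Subtracting: σ = (710 − 520)/(0.5244 − (-0.5244)) = 181.159.
Then μ = 520 − (-0.5244)·181.159 = 615.000.

μ = 615.000, σ = 181.159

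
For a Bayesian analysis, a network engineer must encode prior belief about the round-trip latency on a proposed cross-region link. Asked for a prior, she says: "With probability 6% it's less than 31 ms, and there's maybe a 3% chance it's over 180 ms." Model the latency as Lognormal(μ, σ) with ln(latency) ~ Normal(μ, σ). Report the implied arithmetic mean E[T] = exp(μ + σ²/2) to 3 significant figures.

E[T] ≈ 78.3 ms

If T ~ Lognormal(μ,σ) then ln T ~ Normal(μ,σ), so the p-quantile of ln T is μ + z_p·σ.
ln(31) = 3.434 and ln(180) = 5.193; z_{0.06} = -1.555, z_{0.97} = 1.881.
σ = (5.193 − 3.434)/(1.881 − (-1.555)) = 0.512.
μ = 3.434 − (-1.555)·0.512 = 4.230.
E[T] = exp(μ + σ²/2) = exp(4.230 + 0.1311) = 78.3 ms.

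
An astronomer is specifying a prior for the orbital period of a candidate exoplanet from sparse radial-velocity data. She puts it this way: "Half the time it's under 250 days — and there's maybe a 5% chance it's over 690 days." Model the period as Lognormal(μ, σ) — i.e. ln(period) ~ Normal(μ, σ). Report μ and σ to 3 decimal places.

If T ~ Lognormal(μ,σ) then ln T ~ Normal(μ,σ), so the p-quantile of ln T is μ + z_p·σ.
ln(250) = 5.521 and ln(690) = 6.537; z_{0.5} = 0, z_{0.95} = 1.645.
σ = (6.537 − 5.521)/(1.645 − (0)) = 0.617.
μ = 5.521 − (0)·0.617 = 5.521.

μ ≈ 5.521, σ ≈ 0.617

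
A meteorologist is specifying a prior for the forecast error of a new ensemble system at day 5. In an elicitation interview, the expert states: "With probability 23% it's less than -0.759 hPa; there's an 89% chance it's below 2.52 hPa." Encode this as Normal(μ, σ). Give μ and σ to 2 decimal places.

The p-quantile of Normal(μ,σ) is μ + z_p·σ, with z_{0.23} = -0.7388 and z_{0.89} = 1.227.
Eliminate σ: μ = (z₂·x₁ − z₁·x₂)/(z₂ − z₁) = (1.227·-0.759 − (-0.7388)·2.52)/1.965 = 0.47.
Then σ = (x₂ − x₁)/(z₂ − z₁) = (2.52 − -0.759)/1.965 = 1.67.

μ = 0.47, σ = 1.67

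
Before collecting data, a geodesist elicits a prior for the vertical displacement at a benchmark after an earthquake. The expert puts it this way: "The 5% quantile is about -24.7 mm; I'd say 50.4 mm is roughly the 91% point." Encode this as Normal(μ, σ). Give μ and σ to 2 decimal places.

For Normal(μ,σ), the p-quantile is μ + z_p·σ. Here z_{0.05} = -1.645, z_{0.91} = 1.341.
So -24.7 = μ − 1.645σ and 50.4 = μ + 1.341σ.
Subtracting: σ = (50.4 − -24.7)/(1.341 − (-1.645)) = 25.15.
Then μ = -24.7 − (-1.645)·25.15 = 16.67.

μ = 16.67, σ = 25.15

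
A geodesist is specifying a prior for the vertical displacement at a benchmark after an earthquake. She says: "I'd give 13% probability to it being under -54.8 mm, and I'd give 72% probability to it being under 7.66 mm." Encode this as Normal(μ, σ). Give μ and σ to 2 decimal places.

For Normal(μ,σ), the p-quantile is μ + z_p·σ. Here z_{0.13} = -1.126, z_{0.72} = 0.5828.
So -54.8 = μ − 1.126σ and 7.66 = μ + 0.5828σ.
Subtracting: σ = (7.66 − -54.8)/(0.5828 − (-1.126)) = 36.54.
Then μ = -54.8 − (-1.126)·36.54 = -13.64.

μ = -13.64, σ = 36.54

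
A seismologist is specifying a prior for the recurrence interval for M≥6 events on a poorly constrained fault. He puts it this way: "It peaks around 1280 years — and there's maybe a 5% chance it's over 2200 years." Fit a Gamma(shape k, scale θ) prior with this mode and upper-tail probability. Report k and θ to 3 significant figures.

k ≈ 10.5, θ ≈ 135

Gamma(k,θ) with k>1 has mode (k−1)θ, so θ = 1280/(k−1).
Need P(X < 2200) = 0.95 with θ tied to k this way. Start at k = 2, θ = 1280: P(X<2200) ≈ 0.513.
Too low — raise k to concentrate. Iterating converges to k ≈ 10.5.
Then θ = 1280/(10.5−1) ≈ 135.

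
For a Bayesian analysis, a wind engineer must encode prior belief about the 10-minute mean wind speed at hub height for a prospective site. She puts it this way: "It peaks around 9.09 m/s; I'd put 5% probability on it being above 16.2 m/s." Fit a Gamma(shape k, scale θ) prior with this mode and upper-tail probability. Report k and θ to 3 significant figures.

k ≈ 9.35, θ ≈ 1.09

Gamma(k,θ) with k>1 has mode (k−1)θ, so θ = 9.09/(k−1).
Need P(X < 16.2) = 0.95 with θ tied to k this way. Start at k = 2, θ = 9.09: P(X<16.2) ≈ 0.532.
Too low — raise k to concentrate. Iterating converges to k ≈ 9.35.
Then θ = 9.09/(9.35−1) ≈ 1.09.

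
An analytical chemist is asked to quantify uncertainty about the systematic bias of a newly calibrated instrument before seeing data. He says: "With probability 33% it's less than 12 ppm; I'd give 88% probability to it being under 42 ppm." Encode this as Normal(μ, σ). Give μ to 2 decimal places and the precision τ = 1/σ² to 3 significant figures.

μ = 20.17, τ = 0.0029

The p-quantile of Normal(μ,σ) is μ + z_p·σ, with z_{0.33} = -0.4399 and z_{0.88} = 1.175.
Eliminate σ: μ = (z₂·x₁ − z₁·x₂)/(z₂ − z₁) = (1.175·12 − (-0.4399)·42)/1.615 = 20.17.
Then σ = (x₂ − x₁)/(z₂ − z₁) = (42 − 12)/1.615 = 18.58.
Precision τ = 1/σ² = 1/18.58² = 0.0029.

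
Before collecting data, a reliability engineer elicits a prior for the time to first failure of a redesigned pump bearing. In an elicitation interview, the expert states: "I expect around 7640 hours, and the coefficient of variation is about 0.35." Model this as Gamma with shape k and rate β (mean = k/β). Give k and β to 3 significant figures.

For Gamma(k, rate β): mean = k/β, variance = k/β², so CV = 1/√k.
CV = 0.35, hence k = 1/CV² = 8.16.
Then β = k/mean = 8.16/7640 = 0.00107.

k ≈ 8.16, β ≈ 0.00107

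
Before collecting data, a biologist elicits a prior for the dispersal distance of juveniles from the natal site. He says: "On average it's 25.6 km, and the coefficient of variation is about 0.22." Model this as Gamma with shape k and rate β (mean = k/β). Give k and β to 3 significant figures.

For Gamma(k, rate β): mean = k/β, variance = k/β², so CV = 1/√k.
CV = 0.22, hence k = 1/CV² = 20.7.
Then β = k/mean = 20.7/25.6 = 0.807.

k ≈ 20.7, β ≈ 0.807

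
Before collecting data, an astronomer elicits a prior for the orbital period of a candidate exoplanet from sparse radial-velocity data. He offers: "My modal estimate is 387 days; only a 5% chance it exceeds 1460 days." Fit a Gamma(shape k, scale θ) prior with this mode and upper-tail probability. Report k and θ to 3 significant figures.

Gamma(k,θ) with k>1 has mode (k−1)θ, so θ = 387/(k−1).
Need P(X < 1460) = 0.95 with θ tied to k this way. Start at k = 2, θ = 387: P(X<1460) ≈ 0.890.
Too low — raise k to concentrate. Iterating converges to k ≈ 2.44.
Then θ = 387/(2.44−1) ≈ 268.

k ≈ 2.44, θ ≈ 268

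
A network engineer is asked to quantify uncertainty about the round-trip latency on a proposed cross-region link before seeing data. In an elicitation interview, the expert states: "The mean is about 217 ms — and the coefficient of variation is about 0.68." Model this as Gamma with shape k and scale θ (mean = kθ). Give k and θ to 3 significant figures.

k ≈ 2.16, θ ≈ 100

For Gamma(k, scale θ): mean = kθ, variance = kθ², so CV = 1/√k.
CV = 0.68, hence k = 1/CV² = 2.16.
Then θ = mean/k = 217/2.16 = 100.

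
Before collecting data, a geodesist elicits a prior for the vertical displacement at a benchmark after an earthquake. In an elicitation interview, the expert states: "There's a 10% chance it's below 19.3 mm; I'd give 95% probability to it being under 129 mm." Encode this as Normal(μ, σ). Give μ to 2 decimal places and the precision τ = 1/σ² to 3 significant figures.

μ = 67.34, τ = 0.000712

For Normal(μ,σ), the p-quantile is μ + z_p·σ. Here z_{0.1} = -1.282, z_{0.95} = 1.645.
So 19.3 = μ − 1.282σ and 129 = μ + 1.645σ.
Subtracting: σ = (129 − 19.3)/(1.645 − (-1.282)) = 37.49.
Then μ = 19.3 − (-1.282)·37.49 = 67.34.
Precision τ = 1/σ² = 1/37.49² = 0.000712.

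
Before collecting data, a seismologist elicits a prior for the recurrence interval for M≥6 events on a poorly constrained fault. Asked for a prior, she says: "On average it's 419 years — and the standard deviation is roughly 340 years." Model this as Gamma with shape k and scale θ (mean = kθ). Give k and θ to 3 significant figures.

For Gamma(k, scale θ): mean = kθ, variance = kθ², so CV = 1/√k.
CV = SD/mean = 340/419 = 0.8115, hence k = 1/CV² = 1.52.
Then θ = mean/k = 419/1.52 = 276.

k ≈ 1.52, θ ≈ 276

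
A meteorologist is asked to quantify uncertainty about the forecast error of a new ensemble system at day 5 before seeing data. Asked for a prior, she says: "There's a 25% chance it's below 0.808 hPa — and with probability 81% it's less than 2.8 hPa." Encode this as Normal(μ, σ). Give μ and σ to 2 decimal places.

μ = 1.67, σ = 1.28

The p-quantile of Normal(μ,σ) is μ + z_p·σ, with z_{0.25} = -0.6745 and z_{0.81} = 0.8779.
Eliminate σ: μ = (z₂·x₁ − z₁·x₂)/(z₂ − z₁) = (0.8779·0.808 − (-0.6745)·2.8)/1.552 = 1.67.
Then σ = (x₂ − x₁)/(z₂ − z₁) = (2.8 − 0.808)/1.552 = 1.28.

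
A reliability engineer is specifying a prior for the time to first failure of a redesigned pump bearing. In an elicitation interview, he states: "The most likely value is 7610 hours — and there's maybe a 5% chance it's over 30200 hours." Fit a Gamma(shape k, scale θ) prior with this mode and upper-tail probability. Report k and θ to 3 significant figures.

Gamma(k,θ) with k>1 has mode (k−1)θ, so θ = 7610/(k−1).
Need P(X < 30200) = 0.95 with θ tied to k this way. Start at k = 2, θ = 7610: P(X<30200) ≈ 0.906.
Too low — raise k to concentrate. Iterating converges to k ≈ 2.33.
Then θ = 7610/(2.33−1) ≈ 5740.

k ≈ 2.33, θ ≈ 5740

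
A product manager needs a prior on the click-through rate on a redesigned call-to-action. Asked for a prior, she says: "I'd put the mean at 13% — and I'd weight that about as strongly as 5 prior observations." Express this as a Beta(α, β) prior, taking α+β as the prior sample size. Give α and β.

Under the effective-sample-size interpretation, Beta(α, β) has prior mean α/(α+β) and prior sample size α+β.
So α+β = 5 and α/(α+β) = 0.13, giving α = 0.13·5 = 0.65 and β = 5 − 0.65 = 4.35.

α = 0.65, β = 4.35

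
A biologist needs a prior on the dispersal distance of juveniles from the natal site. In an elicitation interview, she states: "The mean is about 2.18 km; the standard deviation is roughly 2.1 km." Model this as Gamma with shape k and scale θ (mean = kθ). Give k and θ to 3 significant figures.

k ≈ 1.08, θ ≈ 2.02

For Gamma(k, scale θ): mean = kθ, variance = kθ², so CV = 1/√k.
CV = SD/mean = 2.1/2.18 = 0.9633, hence k = 1/CV² = 1.08.
Then θ = mean/k = 2.18/1.08 = 2.02.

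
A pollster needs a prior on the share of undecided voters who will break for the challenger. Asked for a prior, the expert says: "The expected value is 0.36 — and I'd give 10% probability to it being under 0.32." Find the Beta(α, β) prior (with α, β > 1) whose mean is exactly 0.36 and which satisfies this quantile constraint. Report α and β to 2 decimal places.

With mean 0.36 fixed, write α = 0.36s, β = 0.64s where s = α+β.
Need P(θ < 0.32) = 0.1 under Beta(0.36s, 0.64s). Normal approximation: (q−m)/√(m(1−m)/s) ≈ z_{0.1} = -1.28, so s ≈ 0.36·0.64·(-1.28)²/(0.32−0.36)² = 236.5.
At s = 236.5: P(θ<0.32) ≈ 0.098. Adjusting to match 0.1 gives s ≈ 233.05.
So α = 0.36·233.05 ≈ 83.90, β = 0.64·233.05 ≈ 149.15.

α ≈ 83.90, β ≈ 149.15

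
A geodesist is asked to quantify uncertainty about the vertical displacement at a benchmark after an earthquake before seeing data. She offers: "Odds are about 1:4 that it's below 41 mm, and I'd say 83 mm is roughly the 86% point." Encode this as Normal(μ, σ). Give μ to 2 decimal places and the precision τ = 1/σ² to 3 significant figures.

The p-quantile of Normal(μ,σ) is μ + z_p·σ, with z_{0.2} = -0.8416 and z_{0.86} = 1.08.
Eliminate σ: μ = (z₂·x₁ − z₁·x₂)/(z₂ − z₁) = (1.08·41 − (-0.8416)·83)/1.922 = 59.39.
Then σ = (x₂ − x₁)/(z₂ − z₁) = (83 − 41)/1.922 = 21.85.
Precision τ = 1/σ² = 1/21.85² = 0.00209.

μ = 59.39, τ = 0.00209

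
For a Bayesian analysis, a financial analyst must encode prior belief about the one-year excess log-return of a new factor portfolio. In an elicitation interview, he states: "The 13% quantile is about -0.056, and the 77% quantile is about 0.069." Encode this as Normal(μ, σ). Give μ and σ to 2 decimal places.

μ = 0.02, σ = 0.07

For Normal(μ,σ), the p-quantile is μ + z_p·σ. Here z_{0.13} = -1.126, z_{0.77} = 0.7388.
So -0.056 = μ − 1.126σ and 0.069 = μ + 0.7388σ.
Subtracting: σ = (0.069 − -0.056)/(0.7388 − (-1.126)) = 0.07.
Then μ = -0.056 − (-1.126)·0.07 = 0.02.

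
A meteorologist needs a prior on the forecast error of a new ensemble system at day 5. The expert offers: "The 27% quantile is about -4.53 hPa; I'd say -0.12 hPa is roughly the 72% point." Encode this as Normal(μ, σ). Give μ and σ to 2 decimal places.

μ = -2.27, σ = 3.69

For Normal(μ,σ), the p-quantile is μ + z_p·σ. Here z_{0.27} = -0.6128, z_{0.72} = 0.5828.
So -4.53 = μ − 0.6128σ and -0.12 = μ + 0.5828σ.
Subtracting: σ = (-0.12 − -4.53)/(0.5828 − (-0.6128)) = 3.69.
Then μ = -4.53 − (-0.6128)·3.69 = -2.27.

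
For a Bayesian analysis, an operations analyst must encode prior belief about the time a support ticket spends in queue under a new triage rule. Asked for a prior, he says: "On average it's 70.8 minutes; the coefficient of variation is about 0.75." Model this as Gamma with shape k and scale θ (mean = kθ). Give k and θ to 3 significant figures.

k ≈ 1.78, θ ≈ 39.8

For Gamma(k, scale θ): mean = kθ, variance = kθ², so CV = 1/√k.
CV = 0.75, hence k = 1/CV² = 1.78.
Then θ = mean/k = 70.8/1.78 = 39.8.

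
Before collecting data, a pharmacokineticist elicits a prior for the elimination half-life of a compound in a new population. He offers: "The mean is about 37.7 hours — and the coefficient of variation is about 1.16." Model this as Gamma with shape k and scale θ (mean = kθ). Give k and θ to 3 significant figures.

For Gamma(k, scale θ): mean = kθ, variance = kθ², so CV = 1/√k.
CV = 1.16, hence k = 1/CV² = 0.743.
Then θ = mean/k = 37.7/0.743 = 50.7.

k ≈ 0.743, θ ≈ 50.7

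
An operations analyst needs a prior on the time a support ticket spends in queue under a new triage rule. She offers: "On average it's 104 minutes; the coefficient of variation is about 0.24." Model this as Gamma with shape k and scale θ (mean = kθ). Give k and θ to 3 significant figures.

k ≈ 17.4, θ ≈ 5.99

For Gamma(k, scale θ): mean = kθ, variance = kθ², so CV = 1/√k.
CV = 0.24, hence k = 1/CV² = 17.4.
Then θ = mean/k = 104/17.4 = 5.99.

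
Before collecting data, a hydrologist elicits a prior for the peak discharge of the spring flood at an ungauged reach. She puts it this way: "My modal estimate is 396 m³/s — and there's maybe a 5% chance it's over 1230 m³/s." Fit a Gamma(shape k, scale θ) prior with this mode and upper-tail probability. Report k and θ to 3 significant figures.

k ≈ 3.05, θ ≈ 193

Gamma(k,θ) with k>1 has mode (k−1)θ, so θ = 396/(k−1).
Need P(X < 1230) = 0.95 with θ tied to k this way. Start at k = 2, θ = 396: P(X<1230) ≈ 0.816.
Too low — raise k to concentrate. Iterating converges to k ≈ 3.05.
Then θ = 396/(3.05−1) ≈ 193.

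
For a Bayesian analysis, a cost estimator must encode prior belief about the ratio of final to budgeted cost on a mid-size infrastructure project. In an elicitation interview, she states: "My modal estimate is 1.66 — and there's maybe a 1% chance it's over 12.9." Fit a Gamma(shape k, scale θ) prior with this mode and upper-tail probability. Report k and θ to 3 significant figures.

k ≈ 1.81, θ ≈ 2.06

Gamma(k,θ) with k>1 has mode (k−1)θ, so θ = 1.66/(k−1).
Need P(X < 12.9) = 0.99 with θ tied to k this way. Start at k = 2, θ = 1.66: P(X<12.9) ≈ 0.996.
Too high — lower k to spread out. Iterating converges to k ≈ 1.81.
Then θ = 1.66/(1.81−1) ≈ 2.06.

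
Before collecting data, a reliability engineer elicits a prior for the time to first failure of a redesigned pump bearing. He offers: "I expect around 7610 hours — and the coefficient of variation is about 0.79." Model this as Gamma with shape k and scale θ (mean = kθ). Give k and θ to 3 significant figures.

For Gamma(k, scale θ): mean = kθ, variance = kθ², so CV = 1/√k.
CV = 0.79, hence k = 1/CV² = 1.6.
Then θ = mean/k = 7610/1.6 = 4750.

k ≈ 1.6, θ ≈ 4750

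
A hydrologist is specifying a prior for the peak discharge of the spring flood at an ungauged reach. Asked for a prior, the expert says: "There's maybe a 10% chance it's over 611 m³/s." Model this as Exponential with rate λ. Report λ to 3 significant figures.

λ ≈ 0.00377

P(T > 611.0) = e^(−λ·611.0) = 0.1, so λ = −ln(0.1)/611.0 = 0.00377.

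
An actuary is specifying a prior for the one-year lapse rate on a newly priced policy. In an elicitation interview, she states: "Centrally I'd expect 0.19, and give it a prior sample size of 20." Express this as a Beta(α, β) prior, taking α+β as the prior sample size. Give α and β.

Under the effective-sample-size interpretation, Beta(α, β) has prior mean α/(α+β) and prior sample size α+β.
So α+β = 20 and α/(α+β) = 0.19, giving α = 0.19·20 = 3.8 and β = 20 − 3.8 = 16.2.

α = 3.8, β = 16.2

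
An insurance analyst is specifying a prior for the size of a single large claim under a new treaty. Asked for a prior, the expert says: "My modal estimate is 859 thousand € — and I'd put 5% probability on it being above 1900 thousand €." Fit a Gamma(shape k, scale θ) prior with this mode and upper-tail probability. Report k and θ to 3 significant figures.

k ≈ 5.36, θ ≈ 197

Gamma(k,θ) with k>1 has mode (k−1)θ, so θ = 859/(k−1).
Need P(X < 1900) = 0.95 with θ tied to k this way. Start at k = 2, θ = 859: P(X<1900) ≈ 0.648.
Too low — raise k to concentrate. Iterating converges to k ≈ 5.36.
Then θ = 859/(5.36−1) ≈ 197.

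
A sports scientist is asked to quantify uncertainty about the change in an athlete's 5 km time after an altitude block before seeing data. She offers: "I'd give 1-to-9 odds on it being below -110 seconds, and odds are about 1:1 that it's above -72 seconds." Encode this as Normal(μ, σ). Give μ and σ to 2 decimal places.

The p-quantile of Normal(μ,σ) is μ + z_p·σ, with z_{0.1} = -1.282 and z_{0.5} = 0.
Eliminate σ: μ = (z₂·x₁ − z₁·x₂)/(z₂ − z₁) = (0·-110 − (-1.282)·-72)/1.282 = -72.00.
Then σ = (x₂ − x₁)/(z₂ − z₁) = (-72 − -110)/1.282 = 29.65.

μ = -72.00, σ = 29.65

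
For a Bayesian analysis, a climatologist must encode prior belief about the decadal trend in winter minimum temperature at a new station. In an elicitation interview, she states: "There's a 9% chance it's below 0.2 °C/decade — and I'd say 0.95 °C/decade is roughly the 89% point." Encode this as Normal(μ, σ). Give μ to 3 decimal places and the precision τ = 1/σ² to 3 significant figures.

μ = 0.592, τ = 11.7

The p-quantile of Normal(μ,σ) is μ + z_p·σ, with z_{0.09} = -1.341 and z_{0.89} = 1.227.
Eliminate σ: μ = (z₂·x₁ − z₁·x₂)/(z₂ − z₁) = (1.227·0.2 − (-1.341)·0.95)/2.567 = 0.592.
Then σ = (x₂ − x₁)/(z₂ − z₁) = (0.95 − 0.2)/2.567 = 0.292.
Precision τ = 1/σ² = 1/0.2921² = 11.7.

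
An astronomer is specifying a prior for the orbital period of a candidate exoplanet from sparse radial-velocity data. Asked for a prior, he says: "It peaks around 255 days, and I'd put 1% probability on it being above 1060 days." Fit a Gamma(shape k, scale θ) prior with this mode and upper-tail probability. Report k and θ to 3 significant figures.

Gamma(k,θ) with k>1 has mode (k−1)θ, so θ = 255/(k−1).
Need P(X < 1060) = 0.99 with θ tied to k this way. Start at k = 2, θ = 255: P(X<1060) ≈ 0.919.
Too low — raise k to concentrate. Iterating converges to k ≈ 3.04.
Then θ = 255/(3.04−1) ≈ 125.

k ≈ 3.04, θ ≈ 125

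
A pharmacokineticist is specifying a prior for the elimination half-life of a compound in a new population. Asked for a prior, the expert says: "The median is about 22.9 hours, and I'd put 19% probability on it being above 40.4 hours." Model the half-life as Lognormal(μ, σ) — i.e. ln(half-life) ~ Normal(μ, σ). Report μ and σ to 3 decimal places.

μ ≈ 3.131, σ ≈ 0.647

If T ~ Lognormal(μ,σ) then ln T ~ Normal(μ,σ), so the p-quantile of ln T is μ + z_p·σ.
ln(22.9) = 3.131 and ln(40.4) = 3.699; z_{0.5} = 0, z_{0.81} = 0.8779.
σ = (3.699 − 3.131)/(0.8779 − (0)) = 0.647.
μ = 3.131 − (0)·0.647 = 3.131.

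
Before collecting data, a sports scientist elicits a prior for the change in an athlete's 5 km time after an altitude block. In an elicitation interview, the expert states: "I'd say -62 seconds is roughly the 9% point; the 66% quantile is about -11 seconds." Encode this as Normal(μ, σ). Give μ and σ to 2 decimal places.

μ = -23.00, σ = 29.09

The p-quantile of Normal(μ,σ) is μ + z_p·σ, with z_{0.09} = -1.341 and z_{0.66} = 0.4125.
Eliminate σ: μ = (z₂·x₁ − z₁·x₂)/(z₂ − z₁) = (0.4125·-62 − (-1.341)·-11)/1.753 = -23.00.
Then σ = (x₂ − x₁)/(z₂ − z₁) = (-11 − -62)/1.753 = 29.09.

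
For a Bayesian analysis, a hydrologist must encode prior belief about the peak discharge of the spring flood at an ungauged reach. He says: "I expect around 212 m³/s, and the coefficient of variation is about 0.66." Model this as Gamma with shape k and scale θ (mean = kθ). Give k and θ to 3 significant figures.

k ≈ 2.3, θ ≈ 92.3

For Gamma(k, scale θ): mean = kθ, variance = kθ², so CV = 1/√k.
CV = 0.66, hence k = 1/CV² = 2.3.
Then θ = mean/k = 212/2.3 = 92.3.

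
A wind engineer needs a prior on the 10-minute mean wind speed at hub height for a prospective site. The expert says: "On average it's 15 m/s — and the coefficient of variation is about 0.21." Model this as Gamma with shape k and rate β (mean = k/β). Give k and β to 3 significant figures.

For Gamma(k, rate β): mean = k/β, variance = k/β², so CV = 1/√k.
CV = 0.21, hence k = 1/CV² = 22.7.
Then β = k/mean = 22.7/15 = 1.51.

k ≈ 22.7, β ≈ 1.51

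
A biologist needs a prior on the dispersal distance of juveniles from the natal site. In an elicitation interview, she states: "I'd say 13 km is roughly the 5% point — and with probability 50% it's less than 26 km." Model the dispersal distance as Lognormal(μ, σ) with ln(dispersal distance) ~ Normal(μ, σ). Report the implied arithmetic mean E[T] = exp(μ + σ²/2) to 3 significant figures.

If T ~ Lognormal(μ,σ) then ln T ~ Normal(μ,σ), so the p-quantile of ln T is μ + z_p·σ.
ln(13) = 2.565 and ln(26) = 3.258; z_{0.05} = -1.645, z_{0.5} = 0.
σ = (3.258 − 2.565)/(0 − (-1.645)) = 0.421.
μ = 2.565 − (-1.645)·0.421 = 3.258.
E[T] = exp(μ + σ²/2) = exp(3.258 + 0.0888) = 28.4 km.

E[T] ≈ 28.4 km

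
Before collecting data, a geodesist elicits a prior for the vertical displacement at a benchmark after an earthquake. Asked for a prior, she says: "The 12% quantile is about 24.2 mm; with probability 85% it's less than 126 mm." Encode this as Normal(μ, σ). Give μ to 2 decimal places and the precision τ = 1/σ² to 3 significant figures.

μ = 78.29, τ = 0.000472

The p-quantile of Normal(μ,σ) is μ + z_p·σ, with z_{0.12} = -1.175 and z_{0.85} = 1.036.
Eliminate σ: μ = (z₂·x₁ − z₁·x₂)/(z₂ − z₁) = (1.036·24.2 − (-1.175)·126)/2.211 = 78.29.
Then σ = (x₂ − x₁)/(z₂ − z₁) = (126 − 24.2)/2.211 = 46.03.
Precision τ = 1/σ² = 1/46.03² = 0.000472.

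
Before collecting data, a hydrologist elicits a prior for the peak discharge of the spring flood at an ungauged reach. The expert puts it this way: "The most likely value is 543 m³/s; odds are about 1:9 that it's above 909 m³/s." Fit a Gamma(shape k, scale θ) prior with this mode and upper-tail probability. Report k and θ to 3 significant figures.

k ≈ 8.12, θ ≈ 76.3

Gamma(k,θ) with k>1 has mode (k−1)θ, so θ = 543/(k−1).
Need P(X < 909) = 0.9 with θ tied to k this way. Start at k = 2, θ = 543: P(X<909) ≈ 0.499.
Too low — raise k to concentrate. Iterating converges to k ≈ 8.12.
Then θ = 543/(8.12−1) ≈ 76.3.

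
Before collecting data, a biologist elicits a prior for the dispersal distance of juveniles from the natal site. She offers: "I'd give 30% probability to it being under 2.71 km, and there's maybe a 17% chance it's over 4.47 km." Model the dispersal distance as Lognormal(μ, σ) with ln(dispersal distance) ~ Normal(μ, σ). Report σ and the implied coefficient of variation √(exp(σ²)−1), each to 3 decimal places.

σ ≈ 0.338, CV ≈ 0.348

If T ~ Lognormal(μ,σ) then ln T ~ Normal(μ,σ), so the p-quantile of ln T is μ + z_p·σ.
ln(2.71) = 0.9969 and ln(4.47) = 1.497; z_{0.3} = -0.5244, z_{0.83} = 0.9542.
σ = (1.497 − 0.9969)/(0.9542 − (-0.5244)) = 0.338.
μ = 0.9969 − (-0.5244)·0.338 = 1.174.
CV = √(exp(σ²)−1) = √(exp(0.1146)−1) = 0.348.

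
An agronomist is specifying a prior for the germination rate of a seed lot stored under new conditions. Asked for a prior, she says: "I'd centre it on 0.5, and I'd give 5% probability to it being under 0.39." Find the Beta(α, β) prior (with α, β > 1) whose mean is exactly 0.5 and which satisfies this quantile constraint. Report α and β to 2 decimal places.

With mean 0.5 fixed, write α = 0.5s, β = 0.5s where s = α+β.
Need P(θ < 0.39) = 0.05 under Beta(0.5s, 0.5s). Normal approximation: (q−m)/√(m(1−m)/s) ≈ z_{0.05} = -1.64, so s ≈ 0.5·0.5·(-1.64)²/(0.39−0.5)² = 55.9.
At s = 55.9: P(θ<0.39) ≈ 0.049. Adjusting to match 0.05 gives s ≈ 55.03.
So α = 0.5·55.03 ≈ 27.52, β = 0.5·55.03 ≈ 27.52.

α ≈ 27.52, β ≈ 27.52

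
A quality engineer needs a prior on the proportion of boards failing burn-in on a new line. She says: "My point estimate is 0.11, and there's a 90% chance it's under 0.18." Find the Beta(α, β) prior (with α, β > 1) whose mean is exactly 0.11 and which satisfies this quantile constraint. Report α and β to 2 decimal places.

With mean 0.11 fixed, write α = 0.11s, β = 0.89s where s = α+β.
Need P(θ < 0.18) = 0.9 under Beta(0.11s, 0.89s). Normal approximation: (q−m)/√(m(1−m)/s) ≈ z_{0.9} = 1.28, so s ≈ 0.11·0.89·(1.28)²/(0.18−0.11)² = 32.8.
At s = 32.8: P(θ<0.18) ≈ 0.893. Adjusting to match 0.9 gives s ≈ 35.60.
So α = 0.11·35.60 ≈ 3.92, β = 0.89·35.60 ≈ 31.68.

α ≈ 3.92, β ≈ 31.68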